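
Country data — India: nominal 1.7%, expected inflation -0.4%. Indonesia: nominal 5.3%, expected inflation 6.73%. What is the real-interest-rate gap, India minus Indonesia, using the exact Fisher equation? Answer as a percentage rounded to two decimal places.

3.45%

India: (1 + 0.0170)/(1 − 0.0040) − 1 = 2.1084%
Indonesia: (1 + 0.0530)/(1 + 0.0673) − 1 = -1.3398%
Differential = 2.1084% − (-1.3398%) = 3.4483% → 3.45%.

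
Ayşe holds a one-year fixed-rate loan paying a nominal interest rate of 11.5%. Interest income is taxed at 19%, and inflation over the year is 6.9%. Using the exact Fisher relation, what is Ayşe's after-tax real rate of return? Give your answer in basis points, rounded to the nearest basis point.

After-tax nominal return = 11.5% × (1 − 0.19) = 9.3150%.
1 + r = 1.09315 / 1.06900 = 1.022591
After-tax real rate = 1.022591 − 1 → 226 basis points.

226 basis points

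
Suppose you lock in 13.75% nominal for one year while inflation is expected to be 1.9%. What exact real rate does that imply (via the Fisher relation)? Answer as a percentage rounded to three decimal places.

1 + r = 1.13750 / 1.01900 = 1.116290
r = 1.116290 − 1 = 11.6290%, i.e. 11.629%.

11.629%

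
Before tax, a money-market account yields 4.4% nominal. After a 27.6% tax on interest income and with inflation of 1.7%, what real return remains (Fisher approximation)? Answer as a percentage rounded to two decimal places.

After-tax nominal return = 4.4% × (1 − 0.276) = 3.1856%.
r ≈ 3.1856% − 1.7% → 1.49%.

1.49%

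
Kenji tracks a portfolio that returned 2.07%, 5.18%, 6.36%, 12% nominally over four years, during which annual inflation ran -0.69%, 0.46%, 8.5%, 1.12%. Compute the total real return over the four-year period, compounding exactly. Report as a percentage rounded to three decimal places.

Nominal growth factor = 1.0207 × 1.0518 × 1.0636 × 1.1200 = 1.2788736
Price-level growth factor = 0.9931 × 1.0046 × 1.0850 × 1.0112 = 1.0945937
Real growth factor = 1.2788736 / 1.0945937 = 1.1683546
Total real return = 1.1683546 − 1 → 16.835%.

16.835%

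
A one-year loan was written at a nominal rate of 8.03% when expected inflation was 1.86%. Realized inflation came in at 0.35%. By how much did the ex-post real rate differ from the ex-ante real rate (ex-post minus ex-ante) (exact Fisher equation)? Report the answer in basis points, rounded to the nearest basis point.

160 basis points

Ex-ante: (1 + 0.0803)/(1 + 0.0186) − 1 = 6.0573%
Ex-post: (1 + 0.0803)/(1 + 0.0035) − 1 = 7.6532%
Difference (ex-post − ex-ante) = 1.5959% → 160 basis points.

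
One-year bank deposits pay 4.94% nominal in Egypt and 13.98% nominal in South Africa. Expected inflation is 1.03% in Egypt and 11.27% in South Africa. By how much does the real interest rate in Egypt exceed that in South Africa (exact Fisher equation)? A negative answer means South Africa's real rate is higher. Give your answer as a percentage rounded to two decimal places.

Egypt: (1 + 0.0494)/(1 + 0.0103) − 1 = 3.8701%
South Africa: (1 + 0.1398)/(1 + 0.1127) − 1 = 2.4355%
Differential = 3.8701% − 2.4355% = 1.4346% → 1.43%.

1.43%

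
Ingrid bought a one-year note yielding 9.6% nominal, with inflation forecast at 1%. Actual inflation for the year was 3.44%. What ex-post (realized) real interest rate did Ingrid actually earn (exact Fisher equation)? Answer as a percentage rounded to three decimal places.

5.955%

Ex-post: (1 + 0.0960)/(1 + 0.0344) − 1 = 5.9551%
So the realized real rate is 5.955%.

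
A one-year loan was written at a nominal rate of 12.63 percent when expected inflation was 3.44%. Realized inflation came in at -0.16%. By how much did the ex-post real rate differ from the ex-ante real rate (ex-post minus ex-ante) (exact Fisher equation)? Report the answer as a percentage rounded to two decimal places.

Ex-ante: (1 + 0.1263)/(1 + 0.0344) − 1 = 8.8844%
Ex-post: (1 + 0.1263)/(1 − 0.0016) − 1 = 12.8105%
Difference (ex-post − ex-ante) = 3.9261% → 3.93%.

3.93%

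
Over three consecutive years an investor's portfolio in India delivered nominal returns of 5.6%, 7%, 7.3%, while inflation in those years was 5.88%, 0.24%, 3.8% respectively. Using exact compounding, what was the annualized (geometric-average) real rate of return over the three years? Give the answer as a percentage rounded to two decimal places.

Nominal growth factor = 1.0560 × 1.0700 × 1.0730 = 1.21240416
Price-level growth factor = 1.0588 × 1.0024 × 1.0380 = 1.10167208
Real growth factor = 1.21240416 / 1.10167208 = 1.10051274
Annualized real rate = 1.10051274^(1/3) − 1 = 3.2440% → 3.24%.

3.24%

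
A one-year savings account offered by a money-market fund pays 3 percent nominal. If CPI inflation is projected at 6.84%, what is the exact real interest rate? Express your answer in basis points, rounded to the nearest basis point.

-359 basis points

By the Fisher relation, 1 + r = (1 + i)/(1 + π).
1 + r = 1.03000 / 1.06840 = 0.964058
r = 0.964058 − 1 = -3.5942%, i.e. -359 basis points.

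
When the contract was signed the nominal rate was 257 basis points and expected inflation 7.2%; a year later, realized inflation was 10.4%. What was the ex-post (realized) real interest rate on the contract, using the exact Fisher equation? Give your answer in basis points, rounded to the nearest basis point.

Ex-post: (1 + 0.0257)/(1 + 0.1040) − 1 = -7.0924%
So the realized real rate is -709 basis points.

-709 basis points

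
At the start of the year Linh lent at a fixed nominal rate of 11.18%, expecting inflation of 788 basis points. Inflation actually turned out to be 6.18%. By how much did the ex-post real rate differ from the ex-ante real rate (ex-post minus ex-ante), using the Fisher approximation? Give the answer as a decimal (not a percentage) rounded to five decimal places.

0.01700

Ex-ante: 11.18% − 7.88% = 3.300%
Ex-post: 11.18% − 6.18% = 5.000%
Difference (ex-post − ex-ante) = 1.7000% → 0.01700.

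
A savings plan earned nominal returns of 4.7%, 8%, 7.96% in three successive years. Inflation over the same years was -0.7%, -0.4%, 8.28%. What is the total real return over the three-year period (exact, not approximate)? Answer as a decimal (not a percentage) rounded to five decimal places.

0.13993

Nominal growth factor = 1.0470 × 1.0800 × 1.0796 = 1.220768
Price-level growth factor = 0.9930 × 0.9960 × 1.0828 = 1.070920
Real growth factor = 1.220768 / 1.070920 = 1.139926
Total real return = 1.139926 − 1 → 0.13993.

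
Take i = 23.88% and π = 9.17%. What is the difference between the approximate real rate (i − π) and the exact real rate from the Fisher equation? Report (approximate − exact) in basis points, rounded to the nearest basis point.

Approximate: r ≈ 23.880% − 9.170% = 14.7100%
Exact: (1 + 0.2388)/(1 + 0.0917) − 1 = 13.4744%
Error = 14.7100% − 13.4744% = 1.2356% → 124 basis points.

124 basis points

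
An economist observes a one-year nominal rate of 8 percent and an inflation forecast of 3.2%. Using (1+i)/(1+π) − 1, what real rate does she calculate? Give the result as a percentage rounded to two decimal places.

By the Fisher equation, 1 + r = (1 + i)/(1 + π).
1 + r = 1.08000 / 1.03200 = 1.046512
r = 1.046512 − 1 = 4.6512%, i.e. 4.65%.

4.65%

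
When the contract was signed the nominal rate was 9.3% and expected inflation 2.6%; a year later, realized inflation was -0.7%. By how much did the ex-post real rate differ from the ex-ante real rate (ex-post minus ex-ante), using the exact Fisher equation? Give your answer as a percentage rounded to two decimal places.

Ex-ante: (1 + 0.0930)/(1 + 0.0260) − 1 = 6.5302%
Ex-post: (1 + 0.0930)/(1 − 0.0070) − 1 = 10.0705%
Difference (ex-post − ex-ante) = 3.5403% → 3.54%.

3.54%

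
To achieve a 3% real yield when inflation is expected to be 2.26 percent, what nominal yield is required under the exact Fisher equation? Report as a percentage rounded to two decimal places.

5.33%

(1 + i) = (1 + r)(1 + π) = 1.03000 × 1.02260 = 1.053278
i = 1.053278 − 1, so the required nominal rate is 5.33%.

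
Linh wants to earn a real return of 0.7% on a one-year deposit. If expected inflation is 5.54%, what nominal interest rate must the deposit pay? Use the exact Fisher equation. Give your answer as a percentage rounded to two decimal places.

6.28%

(1 + i) = (1 + r)(1 + π) = 1.00700 × 1.05540 = 1.0627878
i = 1.0627878 − 1, so the required nominal rate is 6.28%.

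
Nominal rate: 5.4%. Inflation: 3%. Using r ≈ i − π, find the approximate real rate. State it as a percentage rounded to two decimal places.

2.40%

r ≈ i − π = 5.4% − 3% = 2.40%.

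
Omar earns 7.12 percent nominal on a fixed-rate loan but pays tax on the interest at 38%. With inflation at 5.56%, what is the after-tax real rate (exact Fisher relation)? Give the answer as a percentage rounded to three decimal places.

After-tax nominal return = 7.12% × (1 − 0.38) = 4.4144%.
1 + r = 1.044144 / 1.05560 = 0.989147
After-tax real rate = 0.989147 − 1 → -1.085%.

-1.085%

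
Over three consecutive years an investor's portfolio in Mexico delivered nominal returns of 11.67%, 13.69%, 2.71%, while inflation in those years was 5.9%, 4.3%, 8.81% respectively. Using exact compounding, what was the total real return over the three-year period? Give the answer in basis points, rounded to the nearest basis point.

850 basis points

Nominal growth factor = 1.1167 × 1.1369 × 1.0271 = 1.303982
Price-level growth factor = 1.0590 × 1.0430 × 1.0881 = 1.201847
Real growth factor = 1.303982 / 1.201847 = 1.084982
Total real return = 1.084982 − 1 → 850 basis points.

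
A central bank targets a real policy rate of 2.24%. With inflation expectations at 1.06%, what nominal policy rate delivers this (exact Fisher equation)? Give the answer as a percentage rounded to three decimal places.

(1 + i) = (1 + r)(1 + π) = 1.02240 × 1.01060 = 1.03323744
i = 1.03323744 − 1, so the required nominal rate is 3.324%.

3.324%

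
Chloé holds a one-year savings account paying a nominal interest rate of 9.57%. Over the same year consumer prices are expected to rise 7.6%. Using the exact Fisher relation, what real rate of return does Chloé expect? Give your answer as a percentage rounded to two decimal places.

1.83%

By the Fisher relation, 1 + r = (1 + i)/(1 + π).
1 + r = 1.09570 / 1.07600 = 1.018309
r = 1.018309 − 1 = 1.8309%, i.e. 1.83%.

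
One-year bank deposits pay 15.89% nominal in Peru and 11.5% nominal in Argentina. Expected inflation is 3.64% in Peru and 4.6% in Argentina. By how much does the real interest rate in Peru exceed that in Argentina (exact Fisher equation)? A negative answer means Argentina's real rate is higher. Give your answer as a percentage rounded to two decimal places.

Peru: (1 + 0.1589)/(1 + 0.0364) − 1 = 11.8198%
Argentina: (1 + 0.1150)/(1 + 0.0460) − 1 = 6.5966%
Differential = 11.8198% − 6.5966% = 5.2232% → 5.22%.

5.22%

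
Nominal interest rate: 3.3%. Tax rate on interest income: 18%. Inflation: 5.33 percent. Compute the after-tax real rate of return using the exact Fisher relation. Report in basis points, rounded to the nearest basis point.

After-tax nominal return = 3.3% × (1 − 0.18) = 2.7060%.
1 + r = 1.02706 / 1.05330 = 0.975088
After-tax real rate = 0.975088 − 1 → -249 basis points.

-249 basis points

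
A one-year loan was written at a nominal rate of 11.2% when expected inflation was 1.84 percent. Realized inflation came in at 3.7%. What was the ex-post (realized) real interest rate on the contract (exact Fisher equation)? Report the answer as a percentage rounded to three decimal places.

7.232%

Ex-post: (1 + 0.1120)/(1 + 0.0370) − 1 = 7.2324%
So the realized real rate is 7.232%.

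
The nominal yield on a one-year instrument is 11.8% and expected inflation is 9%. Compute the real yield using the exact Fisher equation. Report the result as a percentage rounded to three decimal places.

By the Fisher equation, 1 + r = (1 + i)/(1 + π).
1 + r = 1.11800 / 1.09000 = 1.025688
r = 1.025688 − 1 = 2.5688%, i.e. 2.569%.

2.569%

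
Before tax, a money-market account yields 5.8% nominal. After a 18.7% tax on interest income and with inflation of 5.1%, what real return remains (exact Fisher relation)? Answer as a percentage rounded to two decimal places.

-0.37%

After-tax nominal return = 5.8% × (1 − 0.187) = 4.7154%.
1 + r = 1.047154 / 1.05100 = 0.996341
After-tax real rate = 0.996341 − 1 → -0.37%.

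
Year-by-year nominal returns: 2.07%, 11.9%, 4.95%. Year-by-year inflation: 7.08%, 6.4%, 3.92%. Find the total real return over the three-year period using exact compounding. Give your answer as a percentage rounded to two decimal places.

1.24%

Compound the nominal returns: 1.0207 × 1.1190 × 1.0495 = 1.198700.
Compound inflation: 1.0708 × 1.0640 × 1.0392 = 1.183993.
Deflate: 1.198700 / 1.183993 = 1.012422.
Total real return = 1.012422 − 1 → 1.24%.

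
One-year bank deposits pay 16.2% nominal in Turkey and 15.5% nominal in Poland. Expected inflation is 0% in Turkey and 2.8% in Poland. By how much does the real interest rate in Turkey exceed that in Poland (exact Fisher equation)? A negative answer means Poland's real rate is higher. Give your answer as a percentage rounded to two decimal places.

Turkey: (1 + 0.1620)/(1 + 0.0000) − 1 = 16.2000%
Poland: (1 + 0.1550)/(1 + 0.0280) − 1 = 12.3541%
Differential = 16.2000% − 12.3541% = 3.8459% → 3.85%.

3.85%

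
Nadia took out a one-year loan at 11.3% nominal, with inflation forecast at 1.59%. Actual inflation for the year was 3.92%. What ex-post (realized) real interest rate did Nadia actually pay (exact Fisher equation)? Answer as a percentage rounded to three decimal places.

Ex-post: (1 + 0.1130)/(1 + 0.0392) − 1 = 7.1016%
So the realized real rate is 7.102%.

7.102%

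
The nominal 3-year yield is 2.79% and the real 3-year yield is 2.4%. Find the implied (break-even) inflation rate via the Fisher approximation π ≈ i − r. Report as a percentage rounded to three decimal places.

π ≈ i − r = 2.79% − 2.4% → 0.390%.

0.390%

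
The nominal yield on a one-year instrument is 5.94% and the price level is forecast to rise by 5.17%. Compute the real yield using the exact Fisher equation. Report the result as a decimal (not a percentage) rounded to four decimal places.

By the Fisher equation, 1 + r = (1 + i)/(1 + π).
1 + r = 1.05940 / 1.05170 = 1.007321
r = 1.007321 − 1 = 0.7321%, i.e. 0.0073.

0.0073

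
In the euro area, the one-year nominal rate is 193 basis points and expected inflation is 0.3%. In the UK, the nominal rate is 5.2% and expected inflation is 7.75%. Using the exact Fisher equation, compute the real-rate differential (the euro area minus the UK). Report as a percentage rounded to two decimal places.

The euro area: (1 + 0.0193)/(1 + 0.0030) − 1 = 1.6251%
The UK: (1 + 0.0520)/(1 + 0.0775) − 1 = -2.3666%
Differential = 1.6251% − (-2.3666%) = 3.9917% → 3.99%.

3.99%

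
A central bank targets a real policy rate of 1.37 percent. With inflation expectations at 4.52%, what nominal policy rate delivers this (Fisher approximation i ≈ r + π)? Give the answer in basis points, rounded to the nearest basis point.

i ≈ r + π = 1.37% + 4.52% = 589 basis points.

589 basis points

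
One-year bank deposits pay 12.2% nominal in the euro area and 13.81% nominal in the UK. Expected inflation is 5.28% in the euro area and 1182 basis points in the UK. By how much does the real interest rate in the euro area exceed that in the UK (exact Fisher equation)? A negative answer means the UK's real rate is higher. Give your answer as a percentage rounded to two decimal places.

The euro area: (1 + 0.1220)/(1 + 0.0528) − 1 = 6.5729%
The UK: (1 + 0.1381)/(1 + 0.1182) − 1 = 1.7796%
Differential = 6.5729% − 1.7796% = 4.7933% → 4.79%.

4.79%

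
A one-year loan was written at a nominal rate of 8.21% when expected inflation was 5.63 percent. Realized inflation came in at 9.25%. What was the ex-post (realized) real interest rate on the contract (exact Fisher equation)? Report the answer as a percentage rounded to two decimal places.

Ex-post: (1 + 0.0821)/(1 + 0.0925) − 1 = -0.9519%
So the realized real rate is -0.95%.

-0.95%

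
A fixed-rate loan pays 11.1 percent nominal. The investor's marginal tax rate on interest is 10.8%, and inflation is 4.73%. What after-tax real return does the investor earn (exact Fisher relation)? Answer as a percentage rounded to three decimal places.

4.938%

After-tax nominal return = 11.1% × (1 − 0.108) = 9.9012%.
1 + r = 1.099012 / 1.04730 = 1.049376
After-tax real rate = 1.049376 − 1 → 4.938%.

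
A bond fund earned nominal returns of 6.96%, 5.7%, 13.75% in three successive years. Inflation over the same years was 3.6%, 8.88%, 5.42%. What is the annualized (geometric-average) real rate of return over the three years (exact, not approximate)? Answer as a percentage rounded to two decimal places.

2.65%

Nominal growth factor = 1.0696 × 1.0570 × 1.1375 = 1.28602019
Price-level growth factor = 1.0360 × 1.0888 × 1.0542 = 1.18913423
Real growth factor = 1.28602019 / 1.18913423 = 1.08147605
Annualized real rate = 1.08147605^(1/3) − 1 = 2.6453% → 2.65%.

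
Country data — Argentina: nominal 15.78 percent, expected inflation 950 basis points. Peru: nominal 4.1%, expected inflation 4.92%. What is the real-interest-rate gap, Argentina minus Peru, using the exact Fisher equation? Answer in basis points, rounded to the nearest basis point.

Argentina: (1 + 0.1578)/(1 + 0.0950) − 1 = 5.7352%
Peru: (1 + 0.0410)/(1 + 0.0492) − 1 = -0.7815%
Differential = 5.7352% − (-0.7815%) = 6.5167% → 652 basis points.

652 basis points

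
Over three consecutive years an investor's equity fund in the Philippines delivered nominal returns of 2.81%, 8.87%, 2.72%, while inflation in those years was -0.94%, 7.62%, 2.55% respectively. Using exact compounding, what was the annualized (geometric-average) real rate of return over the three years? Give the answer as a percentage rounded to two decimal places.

Compound the nominal returns: 1.0281 × 1.0887 × 1.0272 = 1.14973723.
Compound inflation: 0.9906 × 1.0762 × 1.0255 = 1.09326885.
Deflate: 1.14973723 / 1.09326885 = 1.05165095.
Annualized real rate = 1.05165095^(1/3) − 1 = 1.6929% → 1.69%.

1.69%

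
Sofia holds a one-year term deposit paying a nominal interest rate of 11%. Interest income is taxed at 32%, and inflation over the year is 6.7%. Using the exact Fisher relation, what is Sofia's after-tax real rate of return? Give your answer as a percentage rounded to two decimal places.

0.73%

After-tax nominal return = 11% × (1 − 0.32) = 7.4800%.
1 + r = 1.07480 / 1.06700 = 1.007310
After-tax real rate = 1.007310 − 1 → 0.73%.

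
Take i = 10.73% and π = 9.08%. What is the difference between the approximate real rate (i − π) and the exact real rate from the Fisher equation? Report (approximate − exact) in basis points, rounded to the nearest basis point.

Approximate: r ≈ 10.730% − 9.080% = 1.6500%
Exact: (1 + 0.1073)/(1 + 0.0908) − 1 = 1.5127%
Error = 1.6500% − 1.5127% = 0.1373% → 14 basis points.

14 basis points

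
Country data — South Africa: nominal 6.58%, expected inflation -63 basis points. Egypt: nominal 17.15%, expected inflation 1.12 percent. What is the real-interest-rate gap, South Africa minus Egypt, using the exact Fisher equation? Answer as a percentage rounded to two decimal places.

-8.60%

South Africa: (1 + 0.0658)/(1 − 0.0063) − 1 = 7.2557%
Egypt: (1 + 0.1715)/(1 + 0.0112) − 1 = 15.8525%
Differential = 7.2557% − 15.8525% = -8.5967% → -8.60%.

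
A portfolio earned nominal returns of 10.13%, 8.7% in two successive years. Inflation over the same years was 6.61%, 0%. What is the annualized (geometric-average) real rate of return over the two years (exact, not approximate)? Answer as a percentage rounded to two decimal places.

5.97%

Nominal growth factor = 1.1013 × 1.0870 = 1.19711310
Price-level growth factor = 1.0661 × 1.0000 = 1.06610000
Real growth factor = 1.19711310 / 1.06610000 = 1.12289007
Annualized real rate = 1.12289007^(1/2) − 1 = 5.9665% → 5.97%.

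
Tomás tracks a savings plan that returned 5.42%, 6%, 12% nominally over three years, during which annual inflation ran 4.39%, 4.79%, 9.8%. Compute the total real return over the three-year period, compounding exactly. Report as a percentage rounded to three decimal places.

Compound the nominal returns: 1.0542 × 1.0600 × 1.1200 = 1.2515462.
Compound inflation: 1.0439 × 1.0479 × 1.0980 = 1.2011053.
Deflate: 1.2515462 / 1.2011053 = 1.0419954.
Total real return = 1.0419954 − 1 → 4.200%.

4.200%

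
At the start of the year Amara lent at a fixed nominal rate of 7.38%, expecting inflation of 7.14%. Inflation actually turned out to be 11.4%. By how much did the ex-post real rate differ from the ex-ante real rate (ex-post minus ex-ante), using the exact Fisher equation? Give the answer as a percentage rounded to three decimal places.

-3.833%

Ex-ante: (1 + 0.0738)/(1 + 0.0714) − 1 = 0.2240%
Ex-post: (1 + 0.0738)/(1 + 0.1140) − 1 = -3.6086%
Difference (ex-post − ex-ante) = -3.8326% → -3.833%.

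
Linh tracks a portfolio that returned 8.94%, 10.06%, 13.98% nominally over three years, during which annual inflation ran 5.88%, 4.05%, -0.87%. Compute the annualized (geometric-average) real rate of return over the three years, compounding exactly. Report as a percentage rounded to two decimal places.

Nominal growth factor = 1.0894 × 1.1006 × 1.1398 = 1.36661295
Price-level growth factor = 1.0588 × 1.0405 × 0.9913 = 1.09209677
Real growth factor = 1.36661295 / 1.09209677 = 1.25136617
Annualized real rate = 1.25136617^(1/3) − 1 = 7.7610% → 7.76%.

7.76%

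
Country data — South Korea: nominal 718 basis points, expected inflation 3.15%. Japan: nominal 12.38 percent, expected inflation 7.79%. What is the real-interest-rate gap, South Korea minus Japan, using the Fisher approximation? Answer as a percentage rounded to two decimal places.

-0.56%

South Korea: 7.18% − 3.15% = 4.030%
Japan: 12.38% − 7.79% = 4.590%
Differential = -0.560% → -0.56%.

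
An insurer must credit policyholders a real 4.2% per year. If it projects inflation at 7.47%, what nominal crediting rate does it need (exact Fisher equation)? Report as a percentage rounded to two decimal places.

11.98%

(1 + i) = (1 + r)(1 + π) = 1.04200 × 1.07470 = 1.1198374
i = 1.1198374 − 1, so the required nominal rate is 11.98%.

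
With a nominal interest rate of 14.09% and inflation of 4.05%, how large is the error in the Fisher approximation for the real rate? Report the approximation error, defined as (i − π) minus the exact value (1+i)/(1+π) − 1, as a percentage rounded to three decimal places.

0.391%

Approximate: r ≈ 14.090% − 4.050% = 10.0400%
Exact: (1 + 0.1409)/(1 + 0.0405) − 1 = 9.6492%
Error = 10.0400% − 9.6492% = 0.3908% → 0.391%.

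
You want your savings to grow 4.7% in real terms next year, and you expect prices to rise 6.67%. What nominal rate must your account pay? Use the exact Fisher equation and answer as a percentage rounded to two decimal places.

(1 + i) = (1 + r)(1 + π) = 1.04700 × 1.06670 = 1.1168349
i = 1.1168349 − 1, so the required nominal rate is 11.68%.

11.68%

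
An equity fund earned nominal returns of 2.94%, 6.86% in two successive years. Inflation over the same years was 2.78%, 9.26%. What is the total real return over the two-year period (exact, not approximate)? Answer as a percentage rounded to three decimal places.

Compound the nominal returns: 1.0294 × 1.0686 = 1.100017.
Compound inflation: 1.0278 × 1.0926 = 1.122974.
Deflate: 1.100017 / 1.122974 = 0.979557.
Total real return = 0.979557 − 1 → -2.044%.

-2.044%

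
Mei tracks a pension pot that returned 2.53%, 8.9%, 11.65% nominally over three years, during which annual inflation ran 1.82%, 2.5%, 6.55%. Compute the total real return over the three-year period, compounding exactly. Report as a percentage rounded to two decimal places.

12.11%

Nominal growth factor = 1.0253 × 1.0890 × 1.1165 = 1.246630
Price-level growth factor = 1.0182 × 1.0250 × 1.0655 = 1.112014
Real growth factor = 1.246630 / 1.112014 = 1.121056
Total real return = 1.121056 − 1 → 12.11%.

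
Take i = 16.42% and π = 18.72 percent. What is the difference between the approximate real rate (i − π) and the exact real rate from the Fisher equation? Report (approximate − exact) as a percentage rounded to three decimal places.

Approximate: r ≈ 16.420% − 18.720% = -2.3000%
Exact: (1 + 0.1642)/(1 + 0.1872) − 1 = -1.9373%
Error = -2.3000% − (-1.9373%) = -0.3627% → -0.363%.

-0.363%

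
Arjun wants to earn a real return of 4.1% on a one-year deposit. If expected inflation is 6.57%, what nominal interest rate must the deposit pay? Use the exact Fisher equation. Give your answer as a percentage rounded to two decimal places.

10.94%

(1 + i) = (1 + r)(1 + π) = 1.04100 × 1.06570 = 1.1093937
i = 1.1093937 − 1, so the required nominal rate is 10.94%.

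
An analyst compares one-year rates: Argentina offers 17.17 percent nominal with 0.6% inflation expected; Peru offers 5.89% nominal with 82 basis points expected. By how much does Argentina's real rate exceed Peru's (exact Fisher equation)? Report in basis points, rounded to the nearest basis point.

Argentina: (1 + 0.1717)/(1 + 0.0060) − 1 = 16.4712%
Peru: (1 + 0.0589)/(1 + 0.0082) − 1 = 5.0288%
Differential = 16.4712% − 5.0288% = 11.4424% → 1144 basis points.

1144 basis points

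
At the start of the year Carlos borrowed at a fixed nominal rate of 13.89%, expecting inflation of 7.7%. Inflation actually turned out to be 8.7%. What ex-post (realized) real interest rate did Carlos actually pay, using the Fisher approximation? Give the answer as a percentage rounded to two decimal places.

Ex-post: 13.89% − 8.7% = 5.190%
So the realized real rate is 5.19%.

5.19%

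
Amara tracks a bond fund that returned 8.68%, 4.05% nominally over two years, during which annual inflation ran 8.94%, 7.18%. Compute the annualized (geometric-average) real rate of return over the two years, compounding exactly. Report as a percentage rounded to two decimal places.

-1.59%

Nominal growth factor = 1.0868 × 1.0405 = 1.13081540
Price-level growth factor = 1.0894 × 1.0718 = 1.16761892
Real growth factor = 1.13081540 / 1.16761892 = 0.96847985
Annualized real rate = 0.96847985^(1/2) − 1 = -1.5886% → -1.59%.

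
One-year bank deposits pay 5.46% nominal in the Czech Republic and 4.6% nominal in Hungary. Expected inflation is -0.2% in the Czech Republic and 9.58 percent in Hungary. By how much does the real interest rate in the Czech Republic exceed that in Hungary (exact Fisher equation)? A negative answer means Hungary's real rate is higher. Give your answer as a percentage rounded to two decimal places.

The Czech Republic: (1 + 0.0546)/(1 − 0.0020) − 1 = 5.6713%
Hungary: (1 + 0.0460)/(1 + 0.0958) − 1 = -4.5446%
Differential = 5.6713% − (-4.5446%) = 10.2160% → 10.22%.

10.22%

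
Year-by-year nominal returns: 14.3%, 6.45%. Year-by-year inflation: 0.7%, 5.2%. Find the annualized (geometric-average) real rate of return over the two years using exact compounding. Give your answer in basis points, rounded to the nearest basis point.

717 basis points

Compound the nominal returns: 1.1430 × 1.0645 = 1.21672350.
Compound inflation: 1.0070 × 1.0520 = 1.05936400.
Deflate: 1.21672350 / 1.05936400 = 1.14854148.
Annualized real rate = 1.14854148^(1/2) − 1 = 7.1700% → 717 basis points.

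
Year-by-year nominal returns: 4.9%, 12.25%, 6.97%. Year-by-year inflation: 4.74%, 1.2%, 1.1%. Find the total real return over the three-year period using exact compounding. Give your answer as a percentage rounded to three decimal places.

17.538%

Nominal growth factor = 1.0490 × 1.1225 × 1.0697 = 1.259574
Price-level growth factor = 1.0474 × 1.0120 × 1.0110 = 1.071628
Real growth factor = 1.259574 / 1.071628 = 1.175384
Total real return = 1.175384 − 1 → 17.538%.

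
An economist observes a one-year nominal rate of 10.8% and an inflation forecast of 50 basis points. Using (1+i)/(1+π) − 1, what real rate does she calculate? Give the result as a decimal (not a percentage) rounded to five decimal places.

By the Fisher relation, 1 + r = (1 + i)/(1 + π).
1 + r = 1.10800 / 1.00500 = 1.102488
r = 1.102488 − 1 = 10.2488%, i.e. 0.10249.

0.10249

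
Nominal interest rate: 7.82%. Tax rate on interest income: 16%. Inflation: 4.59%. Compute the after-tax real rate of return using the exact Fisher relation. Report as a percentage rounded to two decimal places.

1.89%

After-tax nominal return = 7.82% × (1 − 0.16) = 6.5688%.
1 + r = 1.065688 / 1.04590 = 1.018920
After-tax real rate = 1.018920 − 1 → 1.89%.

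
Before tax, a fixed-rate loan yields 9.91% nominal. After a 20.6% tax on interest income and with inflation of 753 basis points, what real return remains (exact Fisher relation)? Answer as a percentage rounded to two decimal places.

0.31%

After-tax nominal return = 9.91% × (1 − 0.206) = 7.86854%.
1 + r = 1.0786854 / 1.07530 = 1.003148
After-tax real rate = 1.003148 − 1 → 0.31%.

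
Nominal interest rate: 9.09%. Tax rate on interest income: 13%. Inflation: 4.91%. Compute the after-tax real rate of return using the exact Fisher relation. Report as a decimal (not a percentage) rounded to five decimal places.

0.02858

After-tax nominal return = 9.09% × (1 − 0.13) = 7.9083%.
1 + r = 1.079083 / 1.04910 = 1.028580
After-tax real rate = 1.028580 − 1 → 0.02858.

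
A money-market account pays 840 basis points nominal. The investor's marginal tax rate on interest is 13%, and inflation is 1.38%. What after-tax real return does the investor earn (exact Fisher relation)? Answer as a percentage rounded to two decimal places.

5.85%

After-tax nominal return = 8.4% × (1 − 0.13) = 7.3080%.
1 + r = 1.07308 / 1.01380 = 1.058473
After-tax real rate = 1.058473 − 1 → 5.85%.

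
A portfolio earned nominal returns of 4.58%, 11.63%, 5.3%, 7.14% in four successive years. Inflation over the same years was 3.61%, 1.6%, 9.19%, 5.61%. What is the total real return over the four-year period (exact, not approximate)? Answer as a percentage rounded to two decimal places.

8.50%

Nominal growth factor = 1.0458 × 1.1163 × 1.0530 × 1.0714 = 1.317072
Price-level growth factor = 1.0361 × 1.0160 × 1.0919 × 1.0561 = 1.213901
Real growth factor = 1.317072 / 1.213901 = 1.084991
Total real return = 1.084991 − 1 → 8.50%.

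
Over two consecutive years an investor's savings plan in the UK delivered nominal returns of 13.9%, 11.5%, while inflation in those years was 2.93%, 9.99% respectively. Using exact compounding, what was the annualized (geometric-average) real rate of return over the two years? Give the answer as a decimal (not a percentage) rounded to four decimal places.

0.0591

Nominal growth factor = 1.1390 × 1.1150 = 1.26998500
Price-level growth factor = 1.0293 × 1.0999 = 1.13212707
Real growth factor = 1.26998500 / 1.13212707 = 1.12176895
Annualized real rate = 1.12176895^(1/2) − 1 = 5.9136% → 0.0591.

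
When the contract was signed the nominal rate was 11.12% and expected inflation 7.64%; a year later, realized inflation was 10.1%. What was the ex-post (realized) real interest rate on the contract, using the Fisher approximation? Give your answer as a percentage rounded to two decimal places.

1.02%

Ex-post: 11.12% − 10.1% = 1.020%
So the realized real rate is 1.02%.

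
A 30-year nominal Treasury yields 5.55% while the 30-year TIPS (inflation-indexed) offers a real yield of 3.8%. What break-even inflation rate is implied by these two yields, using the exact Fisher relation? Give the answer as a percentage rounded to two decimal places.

(1 + π) = (1 + i)/(1 + r) = 1.05550 / 1.03800 = 1.016859
Break-even inflation = 1.016859 − 1 → 1.69%.

1.69%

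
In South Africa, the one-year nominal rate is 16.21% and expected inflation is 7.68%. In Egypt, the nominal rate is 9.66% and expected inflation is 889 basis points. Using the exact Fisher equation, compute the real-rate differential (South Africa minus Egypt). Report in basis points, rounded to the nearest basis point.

721 basis points

South Africa: (1 + 0.1621)/(1 + 0.0768) − 1 = 7.9216%
Egypt: (1 + 0.0966)/(1 + 0.0889) − 1 = 0.7071%
Differential = 7.9216% − 0.7071% = 7.2145% → 721 basis points.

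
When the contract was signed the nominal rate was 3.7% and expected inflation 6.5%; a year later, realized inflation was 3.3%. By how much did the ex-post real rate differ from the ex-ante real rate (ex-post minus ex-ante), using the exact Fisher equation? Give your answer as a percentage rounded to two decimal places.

3.02%

Ex-ante: (1 + 0.0370)/(1 + 0.0650) − 1 = -2.6291%
Ex-post: (1 + 0.0370)/(1 + 0.0330) − 1 = 0.3872%
Difference (ex-post − ex-ante) = 3.0163% → 3.02%.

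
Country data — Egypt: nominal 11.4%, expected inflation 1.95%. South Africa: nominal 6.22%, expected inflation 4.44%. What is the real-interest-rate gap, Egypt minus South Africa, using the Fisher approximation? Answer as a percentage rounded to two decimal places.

Egypt: 11.4% − 1.95% = 9.450%
South Africa: 6.22% − 4.44% = 1.780%
Differential = 7.670% → 7.67%.

7.67%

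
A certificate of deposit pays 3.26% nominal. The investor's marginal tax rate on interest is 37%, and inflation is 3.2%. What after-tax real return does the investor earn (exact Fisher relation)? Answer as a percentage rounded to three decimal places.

After-tax nominal return = 3.26% × (1 − 0.37) = 2.0538%.
1 + r = 1.020538 / 1.03200 = 0.988893
After-tax real rate = 0.988893 − 1 → -1.111%.

-1.111%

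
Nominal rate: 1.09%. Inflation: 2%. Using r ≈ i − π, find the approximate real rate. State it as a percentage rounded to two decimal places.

r ≈ i − π = 1.09% − 2% = -0.91%.

-0.91%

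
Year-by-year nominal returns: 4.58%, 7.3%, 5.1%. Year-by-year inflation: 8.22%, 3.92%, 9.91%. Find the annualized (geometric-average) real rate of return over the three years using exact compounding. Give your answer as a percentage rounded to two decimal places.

Nominal growth factor = 1.0458 × 1.0730 × 1.0510 = 1.17937271
Price-level growth factor = 1.0822 × 1.0392 × 1.0991 = 1.23607230
Real growth factor = 1.17937271 / 1.23607230 = 0.95412923
Annualized real rate = 0.95412923^(1/3) − 1 = -1.5530% → -1.55%.

-1.55%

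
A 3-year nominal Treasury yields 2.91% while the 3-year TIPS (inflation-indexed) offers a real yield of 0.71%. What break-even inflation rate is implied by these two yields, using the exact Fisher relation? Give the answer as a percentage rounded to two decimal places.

2.18%

(1 + π) = (1 + i)/(1 + r) = 1.02910 / 1.00710 = 1.021845
Break-even inflation = 1.021845 − 1 → 2.18%.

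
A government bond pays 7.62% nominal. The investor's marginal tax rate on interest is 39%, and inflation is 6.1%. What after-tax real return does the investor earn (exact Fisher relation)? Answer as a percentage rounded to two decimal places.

-1.37%

After-tax nominal return = 7.62% × (1 − 0.39) = 4.6482%.
1 + r = 1.046482 / 1.06100 = 0.986317
After-tax real rate = 0.986317 − 1 → -1.37%.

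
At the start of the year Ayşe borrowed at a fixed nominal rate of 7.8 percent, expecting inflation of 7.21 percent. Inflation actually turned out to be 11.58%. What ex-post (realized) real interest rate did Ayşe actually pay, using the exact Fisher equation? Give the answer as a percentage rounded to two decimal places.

-3.39%

Ex-post: (1 + 0.0780)/(1 + 0.1158) − 1 = -3.3877%
So the realized real rate is -3.39%.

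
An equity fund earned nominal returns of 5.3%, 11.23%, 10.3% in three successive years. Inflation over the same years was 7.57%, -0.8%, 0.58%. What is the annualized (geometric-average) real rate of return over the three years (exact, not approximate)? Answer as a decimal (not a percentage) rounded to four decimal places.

Compound the nominal returns: 1.0530 × 1.1123 × 1.1030 = 1.29189085.
Compound inflation: 1.0757 × 0.9920 × 1.0058 = 1.07328355.
Deflate: 1.29189085 / 1.07328355 = 1.20368084.
Annualized real rate = 1.20368084^(1/3) − 1 = 6.3744% → 0.0637.

0.0637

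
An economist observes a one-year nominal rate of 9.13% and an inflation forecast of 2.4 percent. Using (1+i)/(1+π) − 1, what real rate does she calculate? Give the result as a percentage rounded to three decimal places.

6.572%

1 + r = 1.09130 / 1.02400 = 1.065723
r = 1.065723 − 1 = 6.5723%, i.e. 6.572%.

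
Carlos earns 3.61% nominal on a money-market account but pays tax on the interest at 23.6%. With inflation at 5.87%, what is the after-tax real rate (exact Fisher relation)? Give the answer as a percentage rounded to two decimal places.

After-tax nominal return = 3.61% × (1 − 0.236) = 2.75804%.
1 + r = 1.0275804 / 1.05870 = 0.970606
After-tax real rate = 0.970606 − 1 → -2.94%.

-2.94%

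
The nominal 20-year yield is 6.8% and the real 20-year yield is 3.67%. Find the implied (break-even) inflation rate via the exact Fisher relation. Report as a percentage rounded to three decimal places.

3.019%

(1 + π) = (1 + i)/(1 + r) = 1.06800 / 1.03670 = 1.030192
Break-even inflation = 1.030192 − 1 → 3.019%.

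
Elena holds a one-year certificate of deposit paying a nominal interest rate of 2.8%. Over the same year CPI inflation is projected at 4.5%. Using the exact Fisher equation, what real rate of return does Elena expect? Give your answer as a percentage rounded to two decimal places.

1 + r = 1.02800 / 1.04500 = 0.983732
r = 0.983732 − 1 = -1.6268%, i.e. -1.63%.

-1.63%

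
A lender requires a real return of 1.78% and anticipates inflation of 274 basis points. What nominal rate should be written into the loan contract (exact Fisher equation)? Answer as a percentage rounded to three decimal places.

(1 + i) = (1 + r)(1 + π) = 1.01780 × 1.02740 = 1.04568772
i = 1.04568772 − 1, so the required nominal rate is 4.569%.

4.569%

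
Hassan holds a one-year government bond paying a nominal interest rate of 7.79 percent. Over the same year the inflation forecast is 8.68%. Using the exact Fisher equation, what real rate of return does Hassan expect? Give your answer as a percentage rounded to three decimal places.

By the Fisher equation, 1 + r = (1 + i)/(1 + π).
1 + r = 1.07790 / 1.08680 = 0.991811
r = 0.991811 − 1 = -0.8189%, i.e. -0.819%.

-0.819%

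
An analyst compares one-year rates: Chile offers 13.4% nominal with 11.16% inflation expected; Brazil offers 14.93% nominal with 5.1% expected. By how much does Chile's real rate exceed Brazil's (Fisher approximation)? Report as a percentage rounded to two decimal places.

Chile: 13.4% − 11.16% = 2.240%
Brazil: 14.93% − 5.1% = 9.830%
Differential = -7.590% → -7.59%.

-7.59%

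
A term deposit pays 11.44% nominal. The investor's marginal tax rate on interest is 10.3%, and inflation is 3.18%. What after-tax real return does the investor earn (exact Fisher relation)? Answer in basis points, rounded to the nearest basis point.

After-tax nominal return = 11.44% × (1 − 0.103) = 10.26168%.
1 + r = 1.1026168 / 1.03180 = 1.068634
After-tax real rate = 1.068634 − 1 → 686 basis points.

686 basis points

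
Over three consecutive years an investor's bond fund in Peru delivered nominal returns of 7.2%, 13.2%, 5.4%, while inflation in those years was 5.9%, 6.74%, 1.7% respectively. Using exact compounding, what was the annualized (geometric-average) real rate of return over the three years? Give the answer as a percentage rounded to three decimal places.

3.621%

Compound the nominal returns: 1.0720 × 1.1320 × 1.0540 = 1.27903322.
Compound inflation: 1.0590 × 1.0674 × 1.0170 = 1.14959300.
Deflate: 1.27903322 / 1.14959300 = 1.11259656.
Annualized real rate = 1.11259656^(1/3) − 1 = 3.6206% → 3.621%.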